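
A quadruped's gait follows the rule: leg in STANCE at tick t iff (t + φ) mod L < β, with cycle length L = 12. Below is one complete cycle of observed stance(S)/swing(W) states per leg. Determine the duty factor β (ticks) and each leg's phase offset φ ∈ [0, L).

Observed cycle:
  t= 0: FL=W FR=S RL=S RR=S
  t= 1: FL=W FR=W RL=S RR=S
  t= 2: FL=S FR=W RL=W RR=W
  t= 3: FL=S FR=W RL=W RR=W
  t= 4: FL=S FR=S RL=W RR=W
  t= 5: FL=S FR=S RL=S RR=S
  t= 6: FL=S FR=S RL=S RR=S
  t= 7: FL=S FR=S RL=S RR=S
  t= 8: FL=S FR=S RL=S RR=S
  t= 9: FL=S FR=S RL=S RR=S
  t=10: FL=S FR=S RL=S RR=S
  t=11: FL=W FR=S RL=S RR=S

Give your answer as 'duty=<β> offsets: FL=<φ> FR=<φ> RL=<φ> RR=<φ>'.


duty β = stance ticks per leg = 9
FL: stance ticks = 9; W→S at t=2 → φ=10
FR: stance ticks = 9; W→S at t=4 → φ=8
RL: stance ticks = 9; W→S at t=5 → φ=7
RR: stance ticks = 9; W→S at t=5 → φ=7

duty=9 offsets: FL=10 FR=8 RL=7 RR=7


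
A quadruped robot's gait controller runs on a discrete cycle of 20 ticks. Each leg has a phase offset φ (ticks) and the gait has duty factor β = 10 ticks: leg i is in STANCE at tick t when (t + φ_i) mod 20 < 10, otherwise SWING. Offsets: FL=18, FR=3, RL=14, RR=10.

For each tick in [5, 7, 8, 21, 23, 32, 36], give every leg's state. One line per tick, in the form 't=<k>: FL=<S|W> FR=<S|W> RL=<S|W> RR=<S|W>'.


t=5: FL=S FR=S RL=W RR=W
t=7: FL=S FR=W RL=S RR=W
t=8: FL=S FR=W RL=S RR=W
t=21: FL=W FR=S RL=W RR=W
t=23: FL=S FR=S RL=W RR=W
t=32: FL=W FR=W RL=S RR=S
t=36: FL=W FR=W RL=W RR=S

t=5: phase=(3,8,19,15) vs β=10 → FL=S FR=S RL=W RR=W
t=7: phase=(5,10,1,17) vs β=10 → FL=S FR=W RL=S RR=W
t=8: phase=(6,11,2,18) vs β=10 → FL=S FR=W RL=S RR=W
t=21: phase=(19,4,15,11) vs β=10 → FL=W FR=S RL=W RR=W
t=23: phase=(1,6,17,13) vs β=10 → FL=S FR=S RL=W RR=W
t=32: phase=(10,15,6,2) vs β=10 → FL=W FR=W RL=S RR=S
t=36: phase=(14,19,10,6) vs β=10 → FL=W FR=W RL=W RR=S


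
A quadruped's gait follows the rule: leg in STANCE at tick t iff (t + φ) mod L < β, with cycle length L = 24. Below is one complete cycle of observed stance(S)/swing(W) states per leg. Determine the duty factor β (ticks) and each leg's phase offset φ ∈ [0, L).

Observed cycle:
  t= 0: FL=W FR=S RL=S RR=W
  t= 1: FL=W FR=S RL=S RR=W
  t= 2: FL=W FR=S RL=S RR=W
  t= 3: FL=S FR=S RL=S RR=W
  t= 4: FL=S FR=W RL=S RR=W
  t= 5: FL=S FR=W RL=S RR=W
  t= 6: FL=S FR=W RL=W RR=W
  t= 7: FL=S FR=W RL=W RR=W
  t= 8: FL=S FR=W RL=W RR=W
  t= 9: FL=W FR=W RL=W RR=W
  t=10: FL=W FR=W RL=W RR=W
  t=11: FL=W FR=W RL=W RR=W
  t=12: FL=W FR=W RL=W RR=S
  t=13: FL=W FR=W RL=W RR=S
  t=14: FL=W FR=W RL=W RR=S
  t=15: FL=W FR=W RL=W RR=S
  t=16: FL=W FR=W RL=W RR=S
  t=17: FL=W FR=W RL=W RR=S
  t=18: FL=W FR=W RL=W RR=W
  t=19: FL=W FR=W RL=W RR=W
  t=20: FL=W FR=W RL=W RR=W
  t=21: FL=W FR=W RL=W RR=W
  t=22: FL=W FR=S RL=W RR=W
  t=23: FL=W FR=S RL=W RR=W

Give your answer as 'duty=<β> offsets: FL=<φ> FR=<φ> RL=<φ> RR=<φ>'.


duty=6 offsets: FL=21 FR=2 RL=0 RR=12

duty β = stance ticks per leg = 6
FL: stance ticks = 6; W→S at t=3 → φ=21
FR: stance ticks = 6; W→S at t=22 → φ=2
RL: stance ticks = 6; W→S at t=0 → φ=0
RR: stance ticks = 6; W→S at t=12 → φ=12


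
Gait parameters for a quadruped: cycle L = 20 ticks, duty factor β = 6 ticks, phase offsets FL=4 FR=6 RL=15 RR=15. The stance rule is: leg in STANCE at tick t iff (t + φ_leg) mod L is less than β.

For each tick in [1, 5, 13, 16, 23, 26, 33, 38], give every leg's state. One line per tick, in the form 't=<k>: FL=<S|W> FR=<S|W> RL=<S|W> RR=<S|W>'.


t=1: FL=S FR=W RL=W RR=W
t=5: FL=W FR=W RL=S RR=S
t=13: FL=W FR=W RL=W RR=W
t=16: FL=S FR=S RL=W RR=W
t=23: FL=W FR=W RL=W RR=W
t=26: FL=W FR=W RL=S RR=S
t=33: FL=W FR=W RL=W RR=W
t=38: FL=S FR=S RL=W RR=W

t=1: phase=(5,7,16,16) vs β=6 → FL=S FR=W RL=W RR=W
t=5: phase=(9,11,0,0) vs β=6 → FL=W FR=W RL=S RR=S
t=13: phase=(17,19,8,8) vs β=6 → FL=W FR=W RL=W RR=W
t=16: phase=(0,2,11,11) vs β=6 → FL=S FR=S RL=W RR=W
t=23: phase=(7,9,18,18) vs β=6 → FL=W FR=W RL=W RR=W
t=26: phase=(10,12,1,1) vs β=6 → FL=W FR=W RL=S RR=S
t=33: phase=(17,19,8,8) vs β=6 → FL=W FR=W RL=W RR=W
t=38: phase=(2,4,13,13) vs β=6 → FL=S FR=S RL=W RR=W


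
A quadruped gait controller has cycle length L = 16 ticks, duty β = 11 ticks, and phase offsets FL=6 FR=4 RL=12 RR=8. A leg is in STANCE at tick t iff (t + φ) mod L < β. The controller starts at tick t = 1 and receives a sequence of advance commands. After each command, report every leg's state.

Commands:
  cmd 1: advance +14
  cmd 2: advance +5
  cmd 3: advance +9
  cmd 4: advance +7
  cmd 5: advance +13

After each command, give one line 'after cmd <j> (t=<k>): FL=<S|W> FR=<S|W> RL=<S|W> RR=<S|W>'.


after cmd 1 (t=15): FL=S FR=S RL=W RR=S
after cmd 2 (t=20): FL=S FR=S RL=S RR=W
after cmd 3 (t=29): FL=S FR=S RL=S RR=S
after cmd 4 (t=36): FL=S FR=S RL=S RR=W
after cmd 5 (t=49): FL=S FR=S RL=W RR=S

start t=1: FL=S FR=S RL=W RR=S
cmd 1: advance +14 → t=15, phase=(5,3,11,7) → FL=S FR=S RL=W RR=S
cmd 2: advance +5 → t=20, phase=(10,8,0,12) → FL=S FR=S RL=S RR=W
cmd 3: advance +9 → t=29, phase=(3,1,9,5) → FL=S FR=S RL=S RR=S
cmd 4: advance +7 → t=36, phase=(10,8,0,12) → FL=S FR=S RL=S RR=W
cmd 5: advance +13 → t=49, phase=(7,5,13,9) → FL=S FR=S RL=W RR=S


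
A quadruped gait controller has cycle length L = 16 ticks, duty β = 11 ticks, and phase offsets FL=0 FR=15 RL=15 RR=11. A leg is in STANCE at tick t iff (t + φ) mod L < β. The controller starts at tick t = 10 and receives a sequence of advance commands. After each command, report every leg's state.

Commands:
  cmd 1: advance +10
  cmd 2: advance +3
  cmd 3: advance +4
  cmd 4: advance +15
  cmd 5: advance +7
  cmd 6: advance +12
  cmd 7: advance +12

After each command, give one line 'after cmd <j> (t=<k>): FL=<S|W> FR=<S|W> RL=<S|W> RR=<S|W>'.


after cmd 1 (t=20): FL=S FR=S RL=S RR=W
after cmd 2 (t=23): FL=S FR=S RL=S RR=S
after cmd 3 (t=27): FL=W FR=S RL=S RR=S
after cmd 4 (t=42): FL=S FR=S RL=S RR=S
after cmd 5 (t=49): FL=S FR=S RL=S RR=W
after cmd 6 (t=61): FL=W FR=W RL=W RR=S
after cmd 7 (t=73): FL=S FR=S RL=S RR=S

start t=10: FL=S FR=S RL=S RR=S
cmd 1: advance +10 → t=20, phase=(4,3,3,15) → FL=S FR=S RL=S RR=W
cmd 2: advance +3 → t=23, phase=(7,6,6,2) → FL=S FR=S RL=S RR=S
cmd 3: advance +4 → t=27, phase=(11,10,10,6) → FL=W FR=S RL=S RR=S
cmd 4: advance +15 → t=42, phase=(10,9,9,5) → FL=S FR=S RL=S RR=S
cmd 5: advance +7 → t=49, phase=(1,0,0,12) → FL=S FR=S RL=S RR=W
cmd 6: advance +12 → t=61, phase=(13,12,12,8) → FL=W FR=W RL=W RR=S
cmd 7: advance +12 → t=73, phase=(9,8,8,4) → FL=S FR=S RL=S RR=S


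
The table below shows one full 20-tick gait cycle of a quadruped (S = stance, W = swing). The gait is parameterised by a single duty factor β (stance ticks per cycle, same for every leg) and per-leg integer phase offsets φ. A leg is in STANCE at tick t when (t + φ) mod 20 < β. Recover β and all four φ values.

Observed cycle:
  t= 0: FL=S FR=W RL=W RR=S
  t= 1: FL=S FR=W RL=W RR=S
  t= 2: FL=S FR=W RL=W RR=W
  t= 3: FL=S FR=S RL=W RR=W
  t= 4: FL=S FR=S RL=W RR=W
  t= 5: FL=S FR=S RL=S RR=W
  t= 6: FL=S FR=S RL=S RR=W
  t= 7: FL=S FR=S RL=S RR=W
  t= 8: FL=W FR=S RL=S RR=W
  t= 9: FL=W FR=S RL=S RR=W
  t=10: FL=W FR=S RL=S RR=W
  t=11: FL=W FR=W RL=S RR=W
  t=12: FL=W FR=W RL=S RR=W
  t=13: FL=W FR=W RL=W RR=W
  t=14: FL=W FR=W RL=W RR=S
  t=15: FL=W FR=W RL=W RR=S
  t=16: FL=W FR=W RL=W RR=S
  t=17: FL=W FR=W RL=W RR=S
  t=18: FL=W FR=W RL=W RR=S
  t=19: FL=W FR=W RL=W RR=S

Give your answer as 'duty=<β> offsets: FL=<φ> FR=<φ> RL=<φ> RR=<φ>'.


duty=8 offsets: FL=0 FR=17 RL=15 RR=6

duty β = stance ticks per leg = 8
FL: stance ticks = 8; W→S at t=0 → φ=0
FR: stance ticks = 8; W→S at t=3 → φ=17
RL: stance ticks = 8; W→S at t=5 → φ=15
RR: stance ticks = 8; W→S at t=14 → φ=6


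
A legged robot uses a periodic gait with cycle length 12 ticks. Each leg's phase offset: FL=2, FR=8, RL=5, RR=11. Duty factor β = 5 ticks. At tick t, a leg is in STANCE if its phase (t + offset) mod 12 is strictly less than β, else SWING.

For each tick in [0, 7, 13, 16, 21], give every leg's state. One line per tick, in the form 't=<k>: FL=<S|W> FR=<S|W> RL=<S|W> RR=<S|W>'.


t=0: FL=S FR=W RL=W RR=W
t=7: FL=W FR=S RL=S RR=W
t=13: FL=S FR=W RL=W RR=S
t=16: FL=W FR=S RL=W RR=S
t=21: FL=W FR=W RL=S RR=W

t=0: phase=(2,8,5,11) vs β=5 → FL=S FR=W RL=W RR=W
t=7: phase=(9,3,0,6) vs β=5 → FL=W FR=S RL=S RR=W
t=13: phase=(3,9,6,0) vs β=5 → FL=S FR=W RL=W RR=S
t=16: phase=(6,0,9,3) vs β=5 → FL=W FR=S RL=W RR=S
t=21: phase=(11,5,2,8) vs β=5 → FL=W FR=W RL=S RR=W


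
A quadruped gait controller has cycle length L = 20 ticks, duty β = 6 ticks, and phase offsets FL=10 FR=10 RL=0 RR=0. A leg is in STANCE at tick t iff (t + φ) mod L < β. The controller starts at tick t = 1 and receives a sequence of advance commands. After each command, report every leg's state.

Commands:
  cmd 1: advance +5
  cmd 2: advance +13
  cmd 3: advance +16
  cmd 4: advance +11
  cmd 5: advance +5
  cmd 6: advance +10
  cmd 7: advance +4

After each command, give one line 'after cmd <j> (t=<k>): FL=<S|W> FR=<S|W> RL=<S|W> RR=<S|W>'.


after cmd 1 (t=6): FL=W FR=W RL=W RR=W
after cmd 2 (t=19): FL=W FR=W RL=W RR=W
after cmd 3 (t=35): FL=S FR=S RL=W RR=W
after cmd 4 (t=46): FL=W FR=W RL=W RR=W
after cmd 5 (t=51): FL=S FR=S RL=W RR=W
after cmd 6 (t=61): FL=W FR=W RL=S RR=S
after cmd 7 (t=65): FL=W FR=W RL=S RR=S

start t=1: FL=W FR=W RL=S RR=S
cmd 1: advance +5 → t=6, phase=(16,16,6,6) → FL=W FR=W RL=W RR=W
cmd 2: advance +13 → t=19, phase=(9,9,19,19) → FL=W FR=W RL=W RR=W
cmd 3: advance +16 → t=35, phase=(5,5,15,15) → FL=S FR=S RL=W RR=W
cmd 4: advance +11 → t=46, phase=(16,16,6,6) → FL=W FR=W RL=W RR=W
cmd 5: advance +5 → t=51, phase=(1,1,11,11) → FL=S FR=S RL=W RR=W
cmd 6: advance +10 → t=61, phase=(11,11,1,1) → FL=W FR=W RL=S RR=S
cmd 7: advance +4 → t=65, phase=(15,15,5,5) → FL=W FR=W RL=S RR=S


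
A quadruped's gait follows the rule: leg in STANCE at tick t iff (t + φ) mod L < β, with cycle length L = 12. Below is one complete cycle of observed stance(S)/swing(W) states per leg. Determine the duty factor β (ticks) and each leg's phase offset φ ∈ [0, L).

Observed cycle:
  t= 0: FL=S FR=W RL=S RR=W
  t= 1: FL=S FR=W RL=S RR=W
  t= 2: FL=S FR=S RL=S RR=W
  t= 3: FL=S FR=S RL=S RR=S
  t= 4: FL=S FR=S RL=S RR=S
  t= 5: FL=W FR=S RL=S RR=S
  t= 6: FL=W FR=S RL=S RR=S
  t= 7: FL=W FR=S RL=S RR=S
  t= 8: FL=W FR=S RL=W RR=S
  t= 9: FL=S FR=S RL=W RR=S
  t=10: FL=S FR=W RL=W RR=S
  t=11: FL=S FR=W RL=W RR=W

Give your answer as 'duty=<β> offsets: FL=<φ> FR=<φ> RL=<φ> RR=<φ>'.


duty β = stance ticks per leg = 8
FL: stance ticks = 8; W→S at t=9 → φ=3
FR: stance ticks = 8; W→S at t=2 → φ=10
RL: stance ticks = 8; W→S at t=0 → φ=0
RR: stance ticks = 8; W→S at t=3 → φ=9

duty=8 offsets: FL=3 FR=10 RL=0 RR=9


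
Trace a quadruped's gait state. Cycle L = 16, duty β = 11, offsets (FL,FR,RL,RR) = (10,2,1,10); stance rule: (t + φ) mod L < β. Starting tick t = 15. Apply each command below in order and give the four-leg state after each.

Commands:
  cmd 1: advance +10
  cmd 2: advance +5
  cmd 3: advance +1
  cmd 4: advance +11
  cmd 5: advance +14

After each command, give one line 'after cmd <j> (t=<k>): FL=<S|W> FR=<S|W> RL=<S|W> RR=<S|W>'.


after cmd 1 (t=25): FL=S FR=W RL=S RR=S
after cmd 2 (t=30): FL=S FR=S RL=W RR=S
after cmd 3 (t=31): FL=S FR=S RL=S RR=S
after cmd 4 (t=42): FL=S FR=W RL=W RR=S
after cmd 5 (t=56): FL=S FR=S RL=S RR=S

start t=15: FL=S FR=S RL=S RR=S
cmd 1: advance +10 → t=25, phase=(3,11,10,3) → FL=S FR=W RL=S RR=S
cmd 2: advance +5 → t=30, phase=(8,0,15,8) → FL=S FR=S RL=W RR=S
cmd 3: advance +1 → t=31, phase=(9,1,0,9) → FL=S FR=S RL=S RR=S
cmd 4: advance +11 → t=42, phase=(4,12,11,4) → FL=S FR=W RL=W RR=S
cmd 5: advance +14 → t=56, phase=(2,10,9,2) → FL=S FR=S RL=S RR=S


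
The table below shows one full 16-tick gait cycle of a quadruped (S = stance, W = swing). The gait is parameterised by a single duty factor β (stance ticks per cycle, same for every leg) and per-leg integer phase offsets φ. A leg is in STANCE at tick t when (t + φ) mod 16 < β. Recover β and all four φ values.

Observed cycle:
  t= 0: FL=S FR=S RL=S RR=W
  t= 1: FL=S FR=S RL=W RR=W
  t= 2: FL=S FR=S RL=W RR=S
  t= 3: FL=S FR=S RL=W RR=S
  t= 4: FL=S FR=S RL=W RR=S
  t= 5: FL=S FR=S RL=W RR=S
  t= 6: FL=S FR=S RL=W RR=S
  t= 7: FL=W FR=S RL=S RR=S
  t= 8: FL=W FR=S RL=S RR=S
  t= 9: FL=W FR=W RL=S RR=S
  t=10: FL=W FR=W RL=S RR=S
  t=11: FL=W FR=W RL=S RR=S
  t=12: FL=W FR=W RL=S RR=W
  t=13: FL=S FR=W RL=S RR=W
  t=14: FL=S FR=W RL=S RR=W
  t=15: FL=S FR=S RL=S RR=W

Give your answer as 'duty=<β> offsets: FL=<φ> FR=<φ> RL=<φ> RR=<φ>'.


duty β = stance ticks per leg = 10
FL: stance ticks = 10; W→S at t=13 → φ=3
FR: stance ticks = 10; W→S at t=15 → φ=1
RL: stance ticks = 10; W→S at t=7 → φ=9
RR: stance ticks = 10; W→S at t=2 → φ=14

duty=10 offsets: FL=3 FR=1 RL=9 RR=14


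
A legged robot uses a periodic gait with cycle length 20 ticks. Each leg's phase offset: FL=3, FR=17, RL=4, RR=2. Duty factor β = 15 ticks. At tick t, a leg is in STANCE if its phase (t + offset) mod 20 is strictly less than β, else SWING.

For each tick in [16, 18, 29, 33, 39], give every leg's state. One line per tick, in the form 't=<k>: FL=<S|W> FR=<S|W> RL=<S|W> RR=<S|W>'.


t=16: phase=(19,13,0,18) vs β=15 → FL=W FR=S RL=S RR=W
t=18: phase=(1,15,2,0) vs β=15 → FL=S FR=W RL=S RR=S
t=29: phase=(12,6,13,11) vs β=15 → FL=S FR=S RL=S RR=S
t=33: phase=(16,10,17,15) vs β=15 → FL=W FR=S RL=W RR=W
t=39: phase=(2,16,3,1) vs β=15 → FL=S FR=W RL=S RR=S

t=16: FL=W FR=S RL=S RR=W
t=18: FL=S FR=W RL=S RR=S
t=29: FL=S FR=S RL=S RR=S
t=33: FL=W FR=S RL=W RR=W
t=39: FL=S FR=W RL=S RR=S


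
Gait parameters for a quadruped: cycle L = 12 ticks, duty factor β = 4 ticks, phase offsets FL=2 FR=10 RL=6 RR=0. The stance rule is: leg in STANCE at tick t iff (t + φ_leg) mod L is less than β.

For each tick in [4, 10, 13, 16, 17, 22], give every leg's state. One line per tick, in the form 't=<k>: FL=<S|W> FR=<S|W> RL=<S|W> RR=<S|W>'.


t=4: FL=W FR=S RL=W RR=W
t=10: FL=S FR=W RL=W RR=W
t=13: FL=S FR=W RL=W RR=S
t=16: FL=W FR=S RL=W RR=W
t=17: FL=W FR=S RL=W RR=W
t=22: FL=S FR=W RL=W RR=W

t=4: phase=(6,2,10,4) vs β=4 → FL=W FR=S RL=W RR=W
t=10: phase=(0,8,4,10) vs β=4 → FL=S FR=W RL=W RR=W
t=13: phase=(3,11,7,1) vs β=4 → FL=S FR=W RL=W RR=S
t=16: phase=(6,2,10,4) vs β=4 → FL=W FR=S RL=W RR=W
t=17: phase=(7,3,11,5) vs β=4 → FL=W FR=S RL=W RR=W
t=22: phase=(0,8,4,10) vs β=4 → FL=S FR=W RL=W RR=W


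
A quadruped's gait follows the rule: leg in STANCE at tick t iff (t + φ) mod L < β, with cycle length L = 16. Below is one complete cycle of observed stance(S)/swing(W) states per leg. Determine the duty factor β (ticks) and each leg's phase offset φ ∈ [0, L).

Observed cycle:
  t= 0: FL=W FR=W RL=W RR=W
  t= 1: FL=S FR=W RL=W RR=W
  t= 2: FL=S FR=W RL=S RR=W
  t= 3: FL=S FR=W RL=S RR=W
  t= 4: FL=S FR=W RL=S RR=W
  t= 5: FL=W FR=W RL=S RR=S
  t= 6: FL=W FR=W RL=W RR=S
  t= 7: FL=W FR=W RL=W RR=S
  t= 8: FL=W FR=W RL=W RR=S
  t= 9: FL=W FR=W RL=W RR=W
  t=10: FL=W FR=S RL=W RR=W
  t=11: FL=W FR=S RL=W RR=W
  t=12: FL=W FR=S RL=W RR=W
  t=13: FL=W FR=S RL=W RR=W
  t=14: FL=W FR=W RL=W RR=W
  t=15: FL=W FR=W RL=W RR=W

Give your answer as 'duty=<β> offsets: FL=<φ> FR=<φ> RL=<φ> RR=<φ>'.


duty=4 offsets: FL=15 FR=6 RL=14 RR=11

duty β = stance ticks per leg = 4
FL: stance ticks = 4; W→S at t=1 → φ=15
FR: stance ticks = 4; W→S at t=10 → φ=6
RL: stance ticks = 4; W→S at t=2 → φ=14
RR: stance ticks = 4; W→S at t=5 → φ=11


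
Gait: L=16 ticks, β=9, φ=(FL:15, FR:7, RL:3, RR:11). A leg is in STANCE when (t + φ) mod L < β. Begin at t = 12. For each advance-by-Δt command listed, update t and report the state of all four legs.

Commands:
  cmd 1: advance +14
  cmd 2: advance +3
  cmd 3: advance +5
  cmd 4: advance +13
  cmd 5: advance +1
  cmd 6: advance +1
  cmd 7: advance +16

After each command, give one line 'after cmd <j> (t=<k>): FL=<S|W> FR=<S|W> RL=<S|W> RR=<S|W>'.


start t=12: FL=W FR=S RL=W RR=S
cmd 1: advance +14 → t=26, phase=(9,1,13,5) → FL=W FR=S RL=W RR=S
cmd 2: advance +3 → t=29, phase=(12,4,0,8) → FL=W FR=S RL=S RR=S
cmd 3: advance +5 → t=34, phase=(1,9,5,13) → FL=S FR=W RL=S RR=W
cmd 4: advance +13 → t=47, phase=(14,6,2,10) → FL=W FR=S RL=S RR=W
cmd 5: advance +1 → t=48, phase=(15,7,3,11) → FL=W FR=S RL=S RR=W
cmd 6: advance +1 → t=49, phase=(0,8,4,12) → FL=S FR=S RL=S RR=W
cmd 7: advance +16 → t=65, phase=(0,8,4,12) → FL=S FR=S RL=S RR=W

after cmd 1 (t=26): FL=W FR=S RL=W RR=S
after cmd 2 (t=29): FL=W FR=S RL=S RR=S
after cmd 3 (t=34): FL=S FR=W RL=S RR=W
after cmd 4 (t=47): FL=W FR=S RL=S RR=W
after cmd 5 (t=48): FL=W FR=S RL=S RR=W
after cmd 6 (t=49): FL=S FR=S RL=S RR=W
after cmd 7 (t=65): FL=S FR=S RL=S RR=W


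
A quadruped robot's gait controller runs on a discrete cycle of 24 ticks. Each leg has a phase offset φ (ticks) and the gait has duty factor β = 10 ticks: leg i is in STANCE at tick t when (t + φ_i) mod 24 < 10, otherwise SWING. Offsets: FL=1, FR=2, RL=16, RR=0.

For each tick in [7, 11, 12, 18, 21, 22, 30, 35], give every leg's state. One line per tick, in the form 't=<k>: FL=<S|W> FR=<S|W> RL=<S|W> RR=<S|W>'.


t=7: phase=(8,9,23,7) vs β=10 → FL=S FR=S RL=W RR=S
t=11: phase=(12,13,3,11) vs β=10 → FL=W FR=W RL=S RR=W
t=12: phase=(13,14,4,12) vs β=10 → FL=W FR=W RL=S RR=W
t=18: phase=(19,20,10,18) vs β=10 → FL=W FR=W RL=W RR=W
t=21: phase=(22,23,13,21) vs β=10 → FL=W FR=W RL=W RR=W
t=22: phase=(23,0,14,22) vs β=10 → FL=W FR=S RL=W RR=W
t=30: phase=(7,8,22,6) vs β=10 → FL=S FR=S RL=W RR=S
t=35: phase=(12,13,3,11) vs β=10 → FL=W FR=W RL=S RR=W

t=7: FL=S FR=S RL=W RR=S
t=11: FL=W FR=W RL=S RR=W
t=12: FL=W FR=W RL=S RR=W
t=18: FL=W FR=W RL=W RR=W
t=21: FL=W FR=W RL=W RR=W
t=22: FL=W FR=S RL=W RR=W
t=30: FL=S FR=S RL=W RR=S
t=35: FL=W FR=W RL=S RR=W


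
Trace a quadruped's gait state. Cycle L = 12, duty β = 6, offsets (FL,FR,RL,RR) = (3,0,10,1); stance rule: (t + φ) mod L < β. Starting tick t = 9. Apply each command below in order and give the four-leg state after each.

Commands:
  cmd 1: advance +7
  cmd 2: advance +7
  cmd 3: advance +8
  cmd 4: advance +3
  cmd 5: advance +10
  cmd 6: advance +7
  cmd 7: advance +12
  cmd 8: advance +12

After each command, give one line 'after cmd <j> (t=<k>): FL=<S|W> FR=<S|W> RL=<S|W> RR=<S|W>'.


start t=9: FL=S FR=W RL=W RR=W
cmd 1: advance +7 → t=16, phase=(7,4,2,5) → FL=W FR=S RL=S RR=S
cmd 2: advance +7 → t=23, phase=(2,11,9,0) → FL=S FR=W RL=W RR=S
cmd 3: advance +8 → t=31, phase=(10,7,5,8) → FL=W FR=W RL=S RR=W
cmd 4: advance +3 → t=34, phase=(1,10,8,11) → FL=S FR=W RL=W RR=W
cmd 5: advance +10 → t=44, phase=(11,8,6,9) → FL=W FR=W RL=W RR=W
cmd 6: advance +7 → t=51, phase=(6,3,1,4) → FL=W FR=S RL=S RR=S
cmd 7: advance +12 → t=63, phase=(6,3,1,4) → FL=W FR=S RL=S RR=S
cmd 8: advance +12 → t=75, phase=(6,3,1,4) → FL=W FR=S RL=S RR=S

after cmd 1 (t=16): FL=W FR=S RL=S RR=S
after cmd 2 (t=23): FL=S FR=W RL=W RR=S
after cmd 3 (t=31): FL=W FR=W RL=S RR=W
after cmd 4 (t=34): FL=S FR=W RL=W RR=W
after cmd 5 (t=44): FL=W FR=W RL=W RR=W
after cmd 6 (t=51): FL=W FR=S RL=S RR=S
after cmd 7 (t=63): FL=W FR=S RL=S RR=S
after cmd 8 (t=75): FL=W FR=S RL=S RR=S


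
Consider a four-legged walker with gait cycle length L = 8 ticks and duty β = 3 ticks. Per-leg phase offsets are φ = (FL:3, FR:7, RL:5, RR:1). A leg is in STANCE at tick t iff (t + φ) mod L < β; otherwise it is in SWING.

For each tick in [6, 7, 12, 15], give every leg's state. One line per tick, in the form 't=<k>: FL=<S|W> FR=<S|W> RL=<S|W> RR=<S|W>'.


t=6: phase=(1,5,3,7) vs β=3 → FL=S FR=W RL=W RR=W
t=7: phase=(2,6,4,0) vs β=3 → FL=S FR=W RL=W RR=S
t=12: phase=(7,3,1,5) vs β=3 → FL=W FR=W RL=S RR=W
t=15: phase=(2,6,4,0) vs β=3 → FL=S FR=W RL=W RR=S

t=6: FL=S FR=W RL=W RR=W
t=7: FL=S FR=W RL=W RR=S
t=12: FL=W FR=W RL=S RR=W
t=15: FL=S FR=W RL=W RR=S


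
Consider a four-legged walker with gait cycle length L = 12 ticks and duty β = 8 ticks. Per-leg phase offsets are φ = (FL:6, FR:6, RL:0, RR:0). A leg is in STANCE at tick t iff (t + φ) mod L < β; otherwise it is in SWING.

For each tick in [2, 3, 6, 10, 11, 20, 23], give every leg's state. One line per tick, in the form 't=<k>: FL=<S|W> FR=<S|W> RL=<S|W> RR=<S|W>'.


t=2: FL=W FR=W RL=S RR=S
t=3: FL=W FR=W RL=S RR=S
t=6: FL=S FR=S RL=S RR=S
t=10: FL=S FR=S RL=W RR=W
t=11: FL=S FR=S RL=W RR=W
t=20: FL=S FR=S RL=W RR=W
t=23: FL=S FR=S RL=W RR=W

t=2: phase=(8,8,2,2) vs β=8 → FL=W FR=W RL=S RR=S
t=3: phase=(9,9,3,3) vs β=8 → FL=W FR=W RL=S RR=S
t=6: phase=(0,0,6,6) vs β=8 → FL=S FR=S RL=S RR=S
t=10: phase=(4,4,10,10) vs β=8 → FL=S FR=S RL=W RR=W
t=11: phase=(5,5,11,11) vs β=8 → FL=S FR=S RL=W RR=W
t=20: phase=(2,2,8,8) vs β=8 → FL=S FR=S RL=W RR=W
t=23: phase=(5,5,11,11) vs β=8 → FL=S FR=S RL=W RR=W


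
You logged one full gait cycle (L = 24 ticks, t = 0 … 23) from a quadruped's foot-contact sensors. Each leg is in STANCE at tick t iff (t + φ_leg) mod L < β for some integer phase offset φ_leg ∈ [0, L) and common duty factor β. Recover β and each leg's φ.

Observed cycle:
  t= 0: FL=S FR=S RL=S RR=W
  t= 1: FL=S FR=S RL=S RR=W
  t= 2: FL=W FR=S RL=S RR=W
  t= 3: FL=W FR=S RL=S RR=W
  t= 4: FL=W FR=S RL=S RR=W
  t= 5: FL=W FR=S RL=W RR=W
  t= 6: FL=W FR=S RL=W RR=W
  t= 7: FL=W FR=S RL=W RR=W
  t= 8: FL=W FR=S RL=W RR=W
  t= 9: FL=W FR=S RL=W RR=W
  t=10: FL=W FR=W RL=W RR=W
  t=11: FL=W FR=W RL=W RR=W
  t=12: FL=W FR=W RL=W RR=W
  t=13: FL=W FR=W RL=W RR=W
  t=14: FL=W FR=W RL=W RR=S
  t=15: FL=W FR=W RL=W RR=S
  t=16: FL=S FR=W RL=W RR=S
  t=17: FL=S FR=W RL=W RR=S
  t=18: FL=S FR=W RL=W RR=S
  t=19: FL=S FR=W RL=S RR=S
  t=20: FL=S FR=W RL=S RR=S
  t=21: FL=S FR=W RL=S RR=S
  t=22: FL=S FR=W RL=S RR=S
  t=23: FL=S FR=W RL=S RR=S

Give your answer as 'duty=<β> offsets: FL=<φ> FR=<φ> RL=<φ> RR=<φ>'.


duty β = stance ticks per leg = 10
FL: stance ticks = 10; W→S at t=16 → φ=8
FR: stance ticks = 10; W→S at t=0 → φ=0
RL: stance ticks = 10; W→S at t=19 → φ=5
RR: stance ticks = 10; W→S at t=14 → φ=10

duty=10 offsets: FL=8 FR=0 RL=5 RR=10


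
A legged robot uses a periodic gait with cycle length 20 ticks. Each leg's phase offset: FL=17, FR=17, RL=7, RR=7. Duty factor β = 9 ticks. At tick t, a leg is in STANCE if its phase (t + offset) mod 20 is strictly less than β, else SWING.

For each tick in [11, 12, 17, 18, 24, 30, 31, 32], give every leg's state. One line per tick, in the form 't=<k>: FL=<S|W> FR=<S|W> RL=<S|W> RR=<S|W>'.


t=11: FL=S FR=S RL=W RR=W
t=12: FL=W FR=W RL=W RR=W
t=17: FL=W FR=W RL=S RR=S
t=18: FL=W FR=W RL=S RR=S
t=24: FL=S FR=S RL=W RR=W
t=30: FL=S FR=S RL=W RR=W
t=31: FL=S FR=S RL=W RR=W
t=32: FL=W FR=W RL=W RR=W

t=11: phase=(8,8,18,18) vs β=9 → FL=S FR=S RL=W RR=W
t=12: phase=(9,9,19,19) vs β=9 → FL=W FR=W RL=W RR=W
t=17: phase=(14,14,4,4) vs β=9 → FL=W FR=W RL=S RR=S
t=18: phase=(15,15,5,5) vs β=9 → FL=W FR=W RL=S RR=S
t=24: phase=(1,1,11,11) vs β=9 → FL=S FR=S RL=W RR=W
t=30: phase=(7,7,17,17) vs β=9 → FL=S FR=S RL=W RR=W
t=31: phase=(8,8,18,18) vs β=9 → FL=S FR=S RL=W RR=W
t=32: phase=(9,9,19,19) vs β=9 → FL=W FR=W RL=W RR=W


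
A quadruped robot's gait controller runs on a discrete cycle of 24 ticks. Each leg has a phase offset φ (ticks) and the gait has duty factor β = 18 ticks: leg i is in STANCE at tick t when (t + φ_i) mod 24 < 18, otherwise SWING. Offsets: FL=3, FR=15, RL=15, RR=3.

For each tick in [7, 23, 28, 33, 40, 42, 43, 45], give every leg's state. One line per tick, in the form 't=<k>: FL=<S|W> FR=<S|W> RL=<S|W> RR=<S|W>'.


t=7: FL=S FR=W RL=W RR=S
t=23: FL=S FR=S RL=S RR=S
t=28: FL=S FR=W RL=W RR=S
t=33: FL=S FR=S RL=S RR=S
t=40: FL=W FR=S RL=S RR=W
t=42: FL=W FR=S RL=S RR=W
t=43: FL=W FR=S RL=S RR=W
t=45: FL=S FR=S RL=S RR=S

t=7: phase=(10,22,22,10) vs β=18 → FL=S FR=W RL=W RR=S
t=23: phase=(2,14,14,2) vs β=18 → FL=S FR=S RL=S RR=S
t=28: phase=(7,19,19,7) vs β=18 → FL=S FR=W RL=W RR=S
t=33: phase=(12,0,0,12) vs β=18 → FL=S FR=S RL=S RR=S
t=40: phase=(19,7,7,19) vs β=18 → FL=W FR=S RL=S RR=W
t=42: phase=(21,9,9,21) vs β=18 → FL=W FR=S RL=S RR=W
t=43: phase=(22,10,10,22) vs β=18 → FL=W FR=S RL=S RR=W
t=45: phase=(0,12,12,0) vs β=18 → FL=S FR=S RL=S RR=S


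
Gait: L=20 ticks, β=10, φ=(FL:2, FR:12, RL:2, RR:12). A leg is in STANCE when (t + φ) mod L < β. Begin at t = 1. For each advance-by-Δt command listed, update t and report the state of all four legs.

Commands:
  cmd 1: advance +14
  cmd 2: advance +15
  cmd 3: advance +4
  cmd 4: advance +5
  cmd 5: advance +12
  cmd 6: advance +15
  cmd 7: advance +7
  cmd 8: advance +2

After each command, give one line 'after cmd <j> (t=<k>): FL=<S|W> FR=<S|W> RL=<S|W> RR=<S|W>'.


start t=1: FL=S FR=W RL=S RR=W
cmd 1: advance +14 → t=15, phase=(17,7,17,7) → FL=W FR=S RL=W RR=S
cmd 2: advance +15 → t=30, phase=(12,2,12,2) → FL=W FR=S RL=W RR=S
cmd 3: advance +4 → t=34, phase=(16,6,16,6) → FL=W FR=S RL=W RR=S
cmd 4: advance +5 → t=39, phase=(1,11,1,11) → FL=S FR=W RL=S RR=W
cmd 5: advance +12 → t=51, phase=(13,3,13,3) → FL=W FR=S RL=W RR=S
cmd 6: advance +15 → t=66, phase=(8,18,8,18) → FL=S FR=W RL=S RR=W
cmd 7: advance +7 → t=73, phase=(15,5,15,5) → FL=W FR=S RL=W RR=S
cmd 8: advance +2 → t=75, phase=(17,7,17,7) → FL=W FR=S RL=W RR=S

after cmd 1 (t=15): FL=W FR=S RL=W RR=S
after cmd 2 (t=30): FL=W FR=S RL=W RR=S
after cmd 3 (t=34): FL=W FR=S RL=W RR=S
after cmd 4 (t=39): FL=S FR=W RL=S RR=W
after cmd 5 (t=51): FL=W FR=S RL=W RR=S
after cmd 6 (t=66): FL=S FR=W RL=S RR=W
after cmd 7 (t=73): FL=W FR=S RL=W RR=S
after cmd 8 (t=75): FL=W FR=S RL=W RR=S


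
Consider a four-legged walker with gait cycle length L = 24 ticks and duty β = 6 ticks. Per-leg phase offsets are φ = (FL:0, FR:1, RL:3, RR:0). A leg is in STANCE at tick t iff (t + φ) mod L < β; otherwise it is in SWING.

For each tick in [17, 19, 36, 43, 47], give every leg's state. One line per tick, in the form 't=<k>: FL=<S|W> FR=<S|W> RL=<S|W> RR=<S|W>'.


t=17: phase=(17,18,20,17) vs β=6 → FL=W FR=W RL=W RR=W
t=19: phase=(19,20,22,19) vs β=6 → FL=W FR=W RL=W RR=W
t=36: phase=(12,13,15,12) vs β=6 → FL=W FR=W RL=W RR=W
t=43: phase=(19,20,22,19) vs β=6 → FL=W FR=W RL=W RR=W
t=47: phase=(23,0,2,23) vs β=6 → FL=W FR=S RL=S RR=W

t=17: FL=W FR=W RL=W RR=W
t=19: FL=W FR=W RL=W RR=W
t=36: FL=W FR=W RL=W RR=W
t=43: FL=W FR=W RL=W RR=W
t=47: FL=W FR=S RL=S RR=W


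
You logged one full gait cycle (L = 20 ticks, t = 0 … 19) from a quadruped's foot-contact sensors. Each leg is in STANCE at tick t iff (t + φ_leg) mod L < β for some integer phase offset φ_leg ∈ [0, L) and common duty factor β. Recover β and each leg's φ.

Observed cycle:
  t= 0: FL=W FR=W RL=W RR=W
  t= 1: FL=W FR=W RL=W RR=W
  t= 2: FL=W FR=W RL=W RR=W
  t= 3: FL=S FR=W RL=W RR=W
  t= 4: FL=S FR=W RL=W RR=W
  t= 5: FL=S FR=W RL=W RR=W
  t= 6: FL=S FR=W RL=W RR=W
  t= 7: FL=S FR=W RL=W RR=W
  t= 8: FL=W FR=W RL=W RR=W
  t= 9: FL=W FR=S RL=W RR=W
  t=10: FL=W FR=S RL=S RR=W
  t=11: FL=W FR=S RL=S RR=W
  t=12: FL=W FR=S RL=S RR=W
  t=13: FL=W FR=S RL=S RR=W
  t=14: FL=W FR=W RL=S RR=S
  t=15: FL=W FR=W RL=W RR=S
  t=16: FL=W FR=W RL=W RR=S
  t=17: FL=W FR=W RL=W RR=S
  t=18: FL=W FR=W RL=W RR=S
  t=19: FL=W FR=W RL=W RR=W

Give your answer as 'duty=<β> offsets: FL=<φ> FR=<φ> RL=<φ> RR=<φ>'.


duty=5 offsets: FL=17 FR=11 RL=10 RR=6

duty β = stance ticks per leg = 5
FL: stance ticks = 5; W→S at t=3 → φ=17
FR: stance ticks = 5; W→S at t=9 → φ=11
RL: stance ticks = 5; W→S at t=10 → φ=10
RR: stance ticks = 5; W→S at t=14 → φ=6


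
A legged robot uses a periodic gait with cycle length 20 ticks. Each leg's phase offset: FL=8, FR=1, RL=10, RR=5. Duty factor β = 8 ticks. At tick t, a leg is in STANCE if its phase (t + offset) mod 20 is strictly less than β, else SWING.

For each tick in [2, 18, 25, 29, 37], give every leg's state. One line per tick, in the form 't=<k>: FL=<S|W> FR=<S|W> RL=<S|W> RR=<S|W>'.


t=2: FL=W FR=S RL=W RR=S
t=18: FL=S FR=W RL=W RR=S
t=25: FL=W FR=S RL=W RR=W
t=29: FL=W FR=W RL=W RR=W
t=37: FL=S FR=W RL=S RR=S

t=2: phase=(10,3,12,7) vs β=8 → FL=W FR=S RL=W RR=S
t=18: phase=(6,19,8,3) vs β=8 → FL=S FR=W RL=W RR=S
t=25: phase=(13,6,15,10) vs β=8 → FL=W FR=S RL=W RR=W
t=29: phase=(17,10,19,14) vs β=8 → FL=W FR=W RL=W RR=W
t=37: phase=(5,18,7,2) vs β=8 → FL=S FR=W RL=S RR=S


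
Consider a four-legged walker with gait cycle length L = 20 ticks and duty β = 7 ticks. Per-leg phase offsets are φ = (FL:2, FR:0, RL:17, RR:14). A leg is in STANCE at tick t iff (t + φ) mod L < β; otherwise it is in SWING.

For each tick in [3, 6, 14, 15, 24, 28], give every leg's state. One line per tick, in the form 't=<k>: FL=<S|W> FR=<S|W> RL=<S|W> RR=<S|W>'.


t=3: phase=(5,3,0,17) vs β=7 → FL=S FR=S RL=S RR=W
t=6: phase=(8,6,3,0) vs β=7 → FL=W FR=S RL=S RR=S
t=14: phase=(16,14,11,8) vs β=7 → FL=W FR=W RL=W RR=W
t=15: phase=(17,15,12,9) vs β=7 → FL=W FR=W RL=W RR=W
t=24: phase=(6,4,1,18) vs β=7 → FL=S FR=S RL=S RR=W
t=28: phase=(10,8,5,2) vs β=7 → FL=W FR=W RL=S RR=S

t=3: FL=S FR=S RL=S RR=W
t=6: FL=W FR=S RL=S RR=S
t=14: FL=W FR=W RL=W RR=W
t=15: FL=W FR=W RL=W RR=W
t=24: FL=S FR=S RL=S RR=W
t=28: FL=W FR=W RL=S RR=S


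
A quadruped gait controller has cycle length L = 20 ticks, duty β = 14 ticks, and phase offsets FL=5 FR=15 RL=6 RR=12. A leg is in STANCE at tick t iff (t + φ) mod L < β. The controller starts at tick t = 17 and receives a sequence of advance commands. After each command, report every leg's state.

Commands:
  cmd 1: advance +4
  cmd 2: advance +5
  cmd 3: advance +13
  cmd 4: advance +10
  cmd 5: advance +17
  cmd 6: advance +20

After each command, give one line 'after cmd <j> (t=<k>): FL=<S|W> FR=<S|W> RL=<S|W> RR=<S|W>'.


start t=17: FL=S FR=S RL=S RR=S
cmd 1: advance +4 → t=21, phase=(6,16,7,13) → FL=S FR=W RL=S RR=S
cmd 2: advance +5 → t=26, phase=(11,1,12,18) → FL=S FR=S RL=S RR=W
cmd 3: advance +13 → t=39, phase=(4,14,5,11) → FL=S FR=W RL=S RR=S
cmd 4: advance +10 → t=49, phase=(14,4,15,1) → FL=W FR=S RL=W RR=S
cmd 5: advance +17 → t=66, phase=(11,1,12,18) → FL=S FR=S RL=S RR=W
cmd 6: advance +20 → t=86, phase=(11,1,12,18) → FL=S FR=S RL=S RR=W

after cmd 1 (t=21): FL=S FR=W RL=S RR=S
after cmd 2 (t=26): FL=S FR=S RL=S RR=W
after cmd 3 (t=39): FL=S FR=W RL=S RR=S
after cmd 4 (t=49): FL=W FR=S RL=W RR=S
after cmd 5 (t=66): FL=S FR=S RL=S RR=W
after cmd 6 (t=86): FL=S FR=S RL=S RR=W


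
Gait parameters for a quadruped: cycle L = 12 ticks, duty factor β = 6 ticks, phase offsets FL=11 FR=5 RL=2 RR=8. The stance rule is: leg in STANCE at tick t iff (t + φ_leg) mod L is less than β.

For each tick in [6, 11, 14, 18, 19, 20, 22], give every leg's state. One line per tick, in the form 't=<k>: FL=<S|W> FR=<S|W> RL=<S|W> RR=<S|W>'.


t=6: FL=S FR=W RL=W RR=S
t=11: FL=W FR=S RL=S RR=W
t=14: FL=S FR=W RL=S RR=W
t=18: FL=S FR=W RL=W RR=S
t=19: FL=W FR=S RL=W RR=S
t=20: FL=W FR=S RL=W RR=S
t=22: FL=W FR=S RL=S RR=W

t=6: phase=(5,11,8,2) vs β=6 → FL=S FR=W RL=W RR=S
t=11: phase=(10,4,1,7) vs β=6 → FL=W FR=S RL=S RR=W
t=14: phase=(1,7,4,10) vs β=6 → FL=S FR=W RL=S RR=W
t=18: phase=(5,11,8,2) vs β=6 → FL=S FR=W RL=W RR=S
t=19: phase=(6,0,9,3) vs β=6 → FL=W FR=S RL=W RR=S
t=20: phase=(7,1,10,4) vs β=6 → FL=W FR=S RL=W RR=S
t=22: phase=(9,3,0,6) vs β=6 → FL=W FR=S RL=S RR=W


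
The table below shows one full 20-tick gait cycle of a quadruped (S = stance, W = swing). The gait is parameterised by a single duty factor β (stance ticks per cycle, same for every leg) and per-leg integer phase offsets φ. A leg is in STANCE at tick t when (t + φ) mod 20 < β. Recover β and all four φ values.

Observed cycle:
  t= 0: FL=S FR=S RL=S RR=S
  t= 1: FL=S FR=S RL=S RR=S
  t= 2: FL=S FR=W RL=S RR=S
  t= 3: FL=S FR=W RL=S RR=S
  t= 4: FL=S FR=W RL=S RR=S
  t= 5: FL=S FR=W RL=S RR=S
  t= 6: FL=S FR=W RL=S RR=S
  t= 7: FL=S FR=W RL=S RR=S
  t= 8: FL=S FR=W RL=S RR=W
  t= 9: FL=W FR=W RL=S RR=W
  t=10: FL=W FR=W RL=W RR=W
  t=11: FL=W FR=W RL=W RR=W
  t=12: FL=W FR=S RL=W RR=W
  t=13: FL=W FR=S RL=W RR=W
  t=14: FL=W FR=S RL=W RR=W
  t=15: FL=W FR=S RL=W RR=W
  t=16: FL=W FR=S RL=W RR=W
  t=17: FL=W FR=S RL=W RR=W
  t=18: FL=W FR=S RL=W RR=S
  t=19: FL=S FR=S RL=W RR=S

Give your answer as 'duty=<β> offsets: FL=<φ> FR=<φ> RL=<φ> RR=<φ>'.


duty=10 offsets: FL=1 FR=8 RL=0 RR=2

duty β = stance ticks per leg = 10
FL: stance ticks = 10; W→S at t=19 → φ=1
FR: stance ticks = 10; W→S at t=12 → φ=8
RL: stance ticks = 10; W→S at t=0 → φ=0
RR: stance ticks = 10; W→S at t=18 → φ=2


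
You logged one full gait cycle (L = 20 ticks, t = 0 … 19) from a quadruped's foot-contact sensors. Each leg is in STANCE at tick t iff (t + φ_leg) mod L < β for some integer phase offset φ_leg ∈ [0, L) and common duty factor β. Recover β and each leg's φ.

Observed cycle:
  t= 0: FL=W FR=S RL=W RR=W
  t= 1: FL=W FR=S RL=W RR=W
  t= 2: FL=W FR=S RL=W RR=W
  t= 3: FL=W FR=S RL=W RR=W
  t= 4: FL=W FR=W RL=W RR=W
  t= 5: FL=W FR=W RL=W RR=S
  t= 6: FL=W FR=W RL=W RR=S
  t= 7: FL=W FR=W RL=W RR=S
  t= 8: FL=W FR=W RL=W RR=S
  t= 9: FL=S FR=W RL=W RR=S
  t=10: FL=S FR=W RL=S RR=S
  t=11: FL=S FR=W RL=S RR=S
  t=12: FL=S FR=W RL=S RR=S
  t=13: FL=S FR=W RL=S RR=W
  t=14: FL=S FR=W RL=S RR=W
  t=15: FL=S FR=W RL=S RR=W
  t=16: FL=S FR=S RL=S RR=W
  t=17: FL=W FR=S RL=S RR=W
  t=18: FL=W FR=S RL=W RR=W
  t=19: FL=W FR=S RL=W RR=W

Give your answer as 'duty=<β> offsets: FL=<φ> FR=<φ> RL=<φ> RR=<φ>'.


duty=8 offsets: FL=11 FR=4 RL=10 RR=15

duty β = stance ticks per leg = 8
FL: stance ticks = 8; W→S at t=9 → φ=11
FR: stance ticks = 8; W→S at t=16 → φ=4
RL: stance ticks = 8; W→S at t=10 → φ=10
RR: stance ticks = 8; W→S at t=5 → φ=15


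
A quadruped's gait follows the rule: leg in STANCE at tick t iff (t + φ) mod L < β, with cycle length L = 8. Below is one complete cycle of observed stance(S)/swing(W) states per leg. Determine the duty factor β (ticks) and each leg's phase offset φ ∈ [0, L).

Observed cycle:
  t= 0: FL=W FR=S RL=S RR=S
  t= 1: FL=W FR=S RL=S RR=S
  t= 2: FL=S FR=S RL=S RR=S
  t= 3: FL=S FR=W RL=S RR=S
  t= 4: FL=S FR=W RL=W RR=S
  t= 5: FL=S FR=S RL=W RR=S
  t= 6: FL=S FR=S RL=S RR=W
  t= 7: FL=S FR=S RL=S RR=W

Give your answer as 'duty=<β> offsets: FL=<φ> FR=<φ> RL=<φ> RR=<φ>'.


duty β = stance ticks per leg = 6
FL: stance ticks = 6; W→S at t=2 → φ=6
FR: stance ticks = 6; W→S at t=5 → φ=3
RL: stance ticks = 6; W→S at t=6 → φ=2
RR: stance ticks = 6; W→S at t=0 → φ=0

duty=6 offsets: FL=6 FR=3 RL=2 RR=0


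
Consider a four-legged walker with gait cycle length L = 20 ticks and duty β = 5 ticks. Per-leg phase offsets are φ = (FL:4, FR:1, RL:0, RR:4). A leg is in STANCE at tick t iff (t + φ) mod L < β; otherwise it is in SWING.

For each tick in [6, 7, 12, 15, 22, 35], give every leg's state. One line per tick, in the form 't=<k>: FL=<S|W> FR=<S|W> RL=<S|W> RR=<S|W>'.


t=6: phase=(10,7,6,10) vs β=5 → FL=W FR=W RL=W RR=W
t=7: phase=(11,8,7,11) vs β=5 → FL=W FR=W RL=W RR=W
t=12: phase=(16,13,12,16) vs β=5 → FL=W FR=W RL=W RR=W
t=15: phase=(19,16,15,19) vs β=5 → FL=W FR=W RL=W RR=W
t=22: phase=(6,3,2,6) vs β=5 → FL=W FR=S RL=S RR=W
t=35: phase=(19,16,15,19) vs β=5 → FL=W FR=W RL=W RR=W

t=6: FL=W FR=W RL=W RR=W
t=7: FL=W FR=W RL=W RR=W
t=12: FL=W FR=W RL=W RR=W
t=15: FL=W FR=W RL=W RR=W
t=22: FL=W FR=S RL=S RR=W
t=35: FL=W FR=W RL=W RR=W


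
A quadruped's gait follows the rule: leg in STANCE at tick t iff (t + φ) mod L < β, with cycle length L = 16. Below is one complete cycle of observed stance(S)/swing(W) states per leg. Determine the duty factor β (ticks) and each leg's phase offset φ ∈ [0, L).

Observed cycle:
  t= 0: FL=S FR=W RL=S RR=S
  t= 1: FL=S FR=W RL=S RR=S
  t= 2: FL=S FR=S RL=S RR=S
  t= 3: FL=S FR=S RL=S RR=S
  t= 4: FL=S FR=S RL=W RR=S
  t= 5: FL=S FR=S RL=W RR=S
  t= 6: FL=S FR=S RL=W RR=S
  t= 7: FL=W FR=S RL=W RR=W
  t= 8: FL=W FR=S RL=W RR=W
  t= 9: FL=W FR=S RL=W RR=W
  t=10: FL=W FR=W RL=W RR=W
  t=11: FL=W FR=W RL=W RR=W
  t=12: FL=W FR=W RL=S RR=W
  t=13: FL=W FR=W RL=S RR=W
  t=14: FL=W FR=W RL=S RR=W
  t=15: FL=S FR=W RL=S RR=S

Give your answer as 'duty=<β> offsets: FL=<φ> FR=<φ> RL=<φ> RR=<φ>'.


duty=8 offsets: FL=1 FR=14 RL=4 RR=1

duty β = stance ticks per leg = 8
FL: stance ticks = 8; W→S at t=15 → φ=1
FR: stance ticks = 8; W→S at t=2 → φ=14
RL: stance ticks = 8; W→S at t=12 → φ=4
RR: stance ticks = 8; W→S at t=15 → φ=1


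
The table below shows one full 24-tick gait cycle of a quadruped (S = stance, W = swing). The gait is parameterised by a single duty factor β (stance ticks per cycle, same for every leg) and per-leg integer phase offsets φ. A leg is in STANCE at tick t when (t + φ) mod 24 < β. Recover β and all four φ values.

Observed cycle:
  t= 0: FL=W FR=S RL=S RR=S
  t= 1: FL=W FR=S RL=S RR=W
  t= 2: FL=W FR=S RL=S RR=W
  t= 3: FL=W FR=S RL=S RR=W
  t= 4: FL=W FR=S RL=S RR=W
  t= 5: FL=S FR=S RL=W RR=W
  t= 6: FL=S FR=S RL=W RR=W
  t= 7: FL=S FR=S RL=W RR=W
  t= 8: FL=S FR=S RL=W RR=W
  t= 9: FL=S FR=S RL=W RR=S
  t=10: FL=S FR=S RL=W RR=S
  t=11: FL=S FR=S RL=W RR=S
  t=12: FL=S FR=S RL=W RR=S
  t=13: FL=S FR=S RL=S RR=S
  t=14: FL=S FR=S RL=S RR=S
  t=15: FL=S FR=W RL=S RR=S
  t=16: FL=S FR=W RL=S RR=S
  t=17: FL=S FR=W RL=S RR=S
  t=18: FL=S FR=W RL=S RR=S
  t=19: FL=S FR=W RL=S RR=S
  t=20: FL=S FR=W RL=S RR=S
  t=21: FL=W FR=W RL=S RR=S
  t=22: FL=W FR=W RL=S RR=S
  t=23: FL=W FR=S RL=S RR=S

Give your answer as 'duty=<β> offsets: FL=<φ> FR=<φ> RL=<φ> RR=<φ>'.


duty=16 offsets: FL=19 FR=1 RL=11 RR=15

duty β = stance ticks per leg = 16
FL: stance ticks = 16; W→S at t=5 → φ=19
FR: stance ticks = 16; W→S at t=23 → φ=1
RL: stance ticks = 16; W→S at t=13 → φ=11
RR: stance ticks = 16; W→S at t=9 → φ=15


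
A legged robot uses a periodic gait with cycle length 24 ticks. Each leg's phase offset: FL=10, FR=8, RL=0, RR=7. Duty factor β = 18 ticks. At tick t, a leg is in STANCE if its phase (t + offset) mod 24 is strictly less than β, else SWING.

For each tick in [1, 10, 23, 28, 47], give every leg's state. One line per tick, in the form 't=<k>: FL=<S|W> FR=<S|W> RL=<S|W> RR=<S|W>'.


t=1: FL=S FR=S RL=S RR=S
t=10: FL=W FR=W RL=S RR=S
t=23: FL=S FR=S RL=W RR=S
t=28: FL=S FR=S RL=S RR=S
t=47: FL=S FR=S RL=W RR=S

t=1: phase=(11,9,1,8) vs β=18 → FL=S FR=S RL=S RR=S
t=10: phase=(20,18,10,17) vs β=18 → FL=W FR=W RL=S RR=S
t=23: phase=(9,7,23,6) vs β=18 → FL=S FR=S RL=W RR=S
t=28: phase=(14,12,4,11) vs β=18 → FL=S FR=S RL=S RR=S
t=47: phase=(9,7,23,6) vs β=18 → FL=S FR=S RL=W RR=S


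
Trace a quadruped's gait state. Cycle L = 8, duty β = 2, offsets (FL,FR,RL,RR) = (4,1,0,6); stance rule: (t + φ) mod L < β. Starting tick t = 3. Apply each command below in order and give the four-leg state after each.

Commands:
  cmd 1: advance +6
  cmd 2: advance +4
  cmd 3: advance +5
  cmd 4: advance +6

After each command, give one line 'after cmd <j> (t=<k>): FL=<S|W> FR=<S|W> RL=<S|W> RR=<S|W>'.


start t=3: FL=W FR=W RL=W RR=S
cmd 1: advance +6 → t=9, phase=(5,2,1,7) → FL=W FR=W RL=S RR=W
cmd 2: advance +4 → t=13, phase=(1,6,5,3) → FL=S FR=W RL=W RR=W
cmd 3: advance +5 → t=18, phase=(6,3,2,0) → FL=W FR=W RL=W RR=S
cmd 4: advance +6 → t=24, phase=(4,1,0,6) → FL=W FR=S RL=S RR=W

after cmd 1 (t=9): FL=W FR=W RL=S RR=W
after cmd 2 (t=13): FL=S FR=W RL=W RR=W
after cmd 3 (t=18): FL=W FR=W RL=W RR=S
after cmd 4 (t=24): FL=W FR=S RL=S RR=W


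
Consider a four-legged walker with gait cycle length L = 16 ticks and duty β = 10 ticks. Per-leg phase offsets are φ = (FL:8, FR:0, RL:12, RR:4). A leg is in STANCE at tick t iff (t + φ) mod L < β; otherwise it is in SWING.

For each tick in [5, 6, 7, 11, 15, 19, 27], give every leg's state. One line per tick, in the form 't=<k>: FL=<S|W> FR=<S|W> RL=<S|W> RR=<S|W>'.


t=5: FL=W FR=S RL=S RR=S
t=6: FL=W FR=S RL=S RR=W
t=7: FL=W FR=S RL=S RR=W
t=11: FL=S FR=W RL=S RR=W
t=15: FL=S FR=W RL=W RR=S
t=19: FL=W FR=S RL=W RR=S
t=27: FL=S FR=W RL=S RR=W

t=5: phase=(13,5,1,9) vs β=10 → FL=W FR=S RL=S RR=S
t=6: phase=(14,6,2,10) vs β=10 → FL=W FR=S RL=S RR=W
t=7: phase=(15,7,3,11) vs β=10 → FL=W FR=S RL=S RR=W
t=11: phase=(3,11,7,15) vs β=10 → FL=S FR=W RL=S RR=W
t=15: phase=(7,15,11,3) vs β=10 → FL=S FR=W RL=W RR=S
t=19: phase=(11,3,15,7) vs β=10 → FL=W FR=S RL=W RR=S
t=27: phase=(3,11,7,15) vs β=10 → FL=S FR=W RL=S RR=W
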